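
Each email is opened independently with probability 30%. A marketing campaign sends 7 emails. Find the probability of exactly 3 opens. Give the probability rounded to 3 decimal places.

X ~ Binomial(n=7, p=0.30).
P(X=3) = C(7,3) · p^3 · (1−p)^4
= 35 · 0.027 · 0.2401 = 0.22689

0.227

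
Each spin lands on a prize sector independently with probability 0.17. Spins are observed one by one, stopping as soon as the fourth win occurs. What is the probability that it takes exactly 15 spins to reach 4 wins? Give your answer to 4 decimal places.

0.0392

Y = trial on which the fourth success occurs; negative binomial, r=4, p=0.17.
P(Y=15) = C(14,3) · p^4 · (1−p)^11
= 364 · 0.00083521 · 0.12878 = 0.039152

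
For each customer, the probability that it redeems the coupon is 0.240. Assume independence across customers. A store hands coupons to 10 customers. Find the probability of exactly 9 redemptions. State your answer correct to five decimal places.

0.00002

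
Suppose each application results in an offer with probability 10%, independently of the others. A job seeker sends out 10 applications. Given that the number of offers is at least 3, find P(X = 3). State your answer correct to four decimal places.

X ~ Binomial(10, 0.10). Want P(X=3 | X≥3) = P(X=3) / P(X≥3).
P(X=3) = C(10,3)·0.10^3·0.90^7 = 0.057396
P(X≥3) = 1 − 0.348678 − 0.387420 − 0.193710 = 0.070191
Ratio = 0.057396 / 0.070191 = 0.817708

0.8177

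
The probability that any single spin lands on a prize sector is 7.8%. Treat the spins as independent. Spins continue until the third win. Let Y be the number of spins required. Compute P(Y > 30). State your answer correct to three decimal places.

0.582

Needing more than 30 spins ⇔ fewer than 3 successes in the first 30. With X ~ Binomial(30, 0.078), P(Y > 30) = P(X ≤ 2).
  k=0: C(30,0)·0.078^0·0.922^30 = 0.08748
  k=1: C(30,1)·0.078^1·0.922^29 = 0.22203
  k=2: C(30,2)·0.078^2·0.922^28 = 0.27236
P(X ≤ 2) = 0.58187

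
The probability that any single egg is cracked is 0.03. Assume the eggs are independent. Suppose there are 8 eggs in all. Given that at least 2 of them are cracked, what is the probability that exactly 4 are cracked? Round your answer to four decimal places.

X ~ Binomial(8, 0.03). Want P(X=4 | X≥2) = P(X=4) / P(X≥2).
P(X=4) = C(8,4)·0.03^4·0.97^4 = 0.000050
P(X≥2) = 1 − 0.783743 − 0.193916 = 0.022341
Ratio = 0.000050 / 0.022341 = 0.002247

0.0022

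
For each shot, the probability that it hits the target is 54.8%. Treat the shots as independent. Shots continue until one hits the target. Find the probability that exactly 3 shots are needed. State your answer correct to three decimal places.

0.112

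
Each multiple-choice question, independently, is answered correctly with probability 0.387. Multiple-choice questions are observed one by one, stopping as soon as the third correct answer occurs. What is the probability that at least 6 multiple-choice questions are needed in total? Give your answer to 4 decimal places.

0.7048

Needing more than 5 multiple-choice questions ⇔ fewer than 3 successes in the first 5. With X ~ Binomial(5, 0.387), P(Y > 5) = P(X ≤ 2).
  k=0: C(5,0)·0.387^0·0.613^5 = 0.086557
  k=1: C(5,1)·0.387^1·0.613^4 = 0.273227
  k=2: C(5,2)·0.387^2·0.613^3 = 0.344987
P(X ≤ 2) = 0.704771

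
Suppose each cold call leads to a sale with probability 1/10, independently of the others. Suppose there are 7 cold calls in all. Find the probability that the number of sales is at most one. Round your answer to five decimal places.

0.85031

X ~ Binomial(7, 0.10); P(X ≤ 1) = Σ C(7,k) p^k (1−p)^(7−k) over k:
  k=0: C(7,0)·0.10^0·0.90^7 = 0.4782969
  k=1: C(7,1)·0.10^1·0.90^6 = 0.3720087
Total = 0.8503056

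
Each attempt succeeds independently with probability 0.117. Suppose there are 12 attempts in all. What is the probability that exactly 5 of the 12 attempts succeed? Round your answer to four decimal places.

X ~ Binomial(n=12, p=0.117).
P(X=5) = C(12,5) · p^5 · (1−p)^7
= 792 · 2.1924e-05 · 0.41853 = 0.007267

0.0073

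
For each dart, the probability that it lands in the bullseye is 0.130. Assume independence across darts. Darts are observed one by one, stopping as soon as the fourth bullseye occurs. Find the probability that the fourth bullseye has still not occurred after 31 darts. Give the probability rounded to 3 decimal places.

0.414

Needing more than 31 darts ⇔ fewer than 4 successes in the first 31. With X ~ Binomial(31, 0.13), P(Y > 31) = P(X ≤ 3).
  k=0: C(31,0)·0.13^0·0.87^31 = 0.01334
  k=1: C(31,1)·0.13^1·0.87^30 = 0.06178
  k=2: C(31,2)·0.13^2·0.87^29 = 0.13848
  k=3: C(31,3)·0.13^3·0.87^28 = 0.20003
P(X ≤ 3) = 0.41364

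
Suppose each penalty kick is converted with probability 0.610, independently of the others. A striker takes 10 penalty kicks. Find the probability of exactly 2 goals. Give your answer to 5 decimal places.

X ~ Binomial(n=10, p=0.61).
P(X=2) = C(10,2) · p^2 · (1−p)^8
= 45 · 0.3721 · 0.0005352 = 0.0089617

0.00896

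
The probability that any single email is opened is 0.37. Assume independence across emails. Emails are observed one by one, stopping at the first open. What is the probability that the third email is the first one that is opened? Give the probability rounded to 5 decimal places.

0.14685

Geometric (trials to first success), p = 0.37.
P(Y = 3) = (1−p)^2 · p = 0.3969 · 0.37 = 0.1468530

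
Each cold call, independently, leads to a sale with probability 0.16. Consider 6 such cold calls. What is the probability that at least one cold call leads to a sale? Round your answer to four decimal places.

P(at least one) = 1 − P(none) = 1 − (1 − 0.16)^6
= 1 − 0.351298 = 0.648702

0.6487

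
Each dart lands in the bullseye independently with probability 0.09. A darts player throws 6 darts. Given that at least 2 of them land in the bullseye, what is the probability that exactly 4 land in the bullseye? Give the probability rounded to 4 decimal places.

X ~ Binomial(6, 0.09). Want P(X=4 | X≥2) = P(X=4) / P(X≥2).
P(X=4) = C(6,4)·0.09^4·0.91^2 = 0.000815
P(X≥2) = 1 − 0.567869 − 0.336977 = 0.095153
Ratio = 0.000815 / 0.095153 = 0.008565

0.0086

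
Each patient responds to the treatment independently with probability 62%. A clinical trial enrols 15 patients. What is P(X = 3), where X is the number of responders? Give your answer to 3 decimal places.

0.001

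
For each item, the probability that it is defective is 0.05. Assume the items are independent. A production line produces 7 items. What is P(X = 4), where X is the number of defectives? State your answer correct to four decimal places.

X ~ Binomial(n=7, p=0.05).
P(X=4) = C(7,4) · p^4 · (1−p)^3
= 35 · 6.25e-06 · 0.85737 = 0.000188

0.0002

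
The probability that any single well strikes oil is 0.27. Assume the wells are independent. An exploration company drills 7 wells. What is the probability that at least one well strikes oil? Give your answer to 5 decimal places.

P(at least one) = 1 − P(none) = 1 − (1 − 0.27)^7
= 1 − 0.1104740 = 0.8895260

0.88953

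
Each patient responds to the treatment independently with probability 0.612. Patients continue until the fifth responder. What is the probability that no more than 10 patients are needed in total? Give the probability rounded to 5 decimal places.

Finishing within 10 patients ⇔ at least 5 successes in the first 10. With X ~ Binomial(10, 0.612), P(Y ≤ 10) = 1 − P(X ≤ 4).
  k=0: C(10,0)·0.612^0·0.388^10 = 0.0000773
  k=1: C(10,1)·0.612^1·0.388^9 = 0.0012197
  k=2: C(10,2)·0.612^2·0.388^8 = 0.0086570
  k=3: C(10,3)·0.612^3·0.388^7 = 0.0364131
  k=4: C(10,4)·0.612^4·0.388^6 = 0.1005114
1 − 0.1468785 = 0.8531215

0.85312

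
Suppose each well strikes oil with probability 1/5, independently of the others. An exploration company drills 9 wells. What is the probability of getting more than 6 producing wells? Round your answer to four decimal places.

0.0003

X ~ Binomial(9, 0.20); P(X ≥ 7) = Σ C(9,k) p^k (1−p)^(9−k) over k:
  k=7: C(9,7)·0.20^7·0.80^2 = 0.000295
  k=8: C(9,8)·0.20^8·0.80^1 = 0.000018
  k=9: C(9,9)·0.20^9·0.80^0 = 0.000001
Total = 0.000314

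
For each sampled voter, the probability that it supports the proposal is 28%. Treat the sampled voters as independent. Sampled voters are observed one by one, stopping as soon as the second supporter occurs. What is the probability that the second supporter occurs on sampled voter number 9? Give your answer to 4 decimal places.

0.0629

Y = trial on which the second success occurs; negative binomial, r=2, p=0.28.
P(Y=9) = C(8,1) · p^2 · (1−p)^7
= 8 · 0.0784 · 0.10031 = 0.062912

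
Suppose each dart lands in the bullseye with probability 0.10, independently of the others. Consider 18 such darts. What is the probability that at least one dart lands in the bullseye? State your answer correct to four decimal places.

P(at least one) = 1 − P(none) = 1 − (1 − 0.10)^18
= 1 − 0.150095 = 0.849905

0.8499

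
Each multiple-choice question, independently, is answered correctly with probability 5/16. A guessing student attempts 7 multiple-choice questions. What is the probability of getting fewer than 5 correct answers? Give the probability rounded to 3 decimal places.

0.966

X ~ Binomial(7, 0.3125); P(X ≤ 4) = Σ C(7,k) p^k (1−p)^(7−k) over k:
  k=0: C(7,0)·0.3125^0·0.6875^7 = 0.07260
  k=1: C(7,1)·0.3125^1·0.6875^6 = 0.23099
  k=2: C(7,2)·0.3125^2·0.6875^5 = 0.31498
  k=3: C(7,3)·0.3125^3·0.6875^4 = 0.23862
  k=4: C(7,4)·0.3125^4·0.6875^3 = 0.10846
Total = 0.96565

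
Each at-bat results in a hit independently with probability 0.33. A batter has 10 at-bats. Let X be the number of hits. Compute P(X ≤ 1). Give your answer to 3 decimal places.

0.108

X ~ Binomial(10, 0.33); P(X ≤ 1) = Σ C(10,k) p^k (1−p)^(10−k) over k:
  k=0: C(10,0)·0.33^0·0.67^10 = 0.01823
  k=1: C(10,1)·0.33^1·0.67^9 = 0.08978
Total = 0.10801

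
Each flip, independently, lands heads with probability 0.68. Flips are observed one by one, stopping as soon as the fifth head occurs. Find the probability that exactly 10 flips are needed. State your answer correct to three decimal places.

Y = trial on which the fifth success occurs; negative binomial, r=5, p=0.68.
P(Y=10) = C(9,4) · p^5 · (1−p)^5
= 126 · 0.14539 · 0.0033554 = 0.06147

0.061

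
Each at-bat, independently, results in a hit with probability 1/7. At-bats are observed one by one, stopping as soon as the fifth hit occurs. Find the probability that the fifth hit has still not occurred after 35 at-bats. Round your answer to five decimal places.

0.42686

Needing more than 35 at-bats ⇔ fewer than 5 successes in the first 35. With X ~ Binomial(35, 0.142857), P(Y > 35) = P(X ≤ 4).
  k=0: C(35,0)·0.142857^0·0.857143^35 = 0.0045380
  k=1: C(35,1)·0.142857^1·0.857143^34 = 0.0264715
  k=2: C(35,2)·0.142857^2·0.857143^33 = 0.0750027
  k=3: C(35,3)·0.142857^3·0.857143^32 = 0.1375049
  k=4: C(35,4)·0.142857^4·0.857143^31 = 0.1833399
P(X ≤ 4) = 0.4268570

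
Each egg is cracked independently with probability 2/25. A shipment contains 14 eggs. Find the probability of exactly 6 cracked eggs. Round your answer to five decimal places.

0.00040

X ~ Binomial(n=14, p=0.08).
P(X=6) = C(14,6) · p^6 · (1−p)^8
= 3003 · 2.6214e-07 · 0.51322 = 0.0004040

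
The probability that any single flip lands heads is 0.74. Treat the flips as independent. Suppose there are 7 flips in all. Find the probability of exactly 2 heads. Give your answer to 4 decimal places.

0.0137

X ~ Binomial(n=7, p=0.74).
P(X=2) = C(7,2) · p^2 · (1−p)^5
= 21 · 0.5476 · 0.0011881 = 0.013663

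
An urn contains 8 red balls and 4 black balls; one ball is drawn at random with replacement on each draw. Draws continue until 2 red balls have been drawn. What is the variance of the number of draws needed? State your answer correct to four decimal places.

Y = total draws until the second success; negative binomial with r=2, p=0.666667.
Var(Y) = r(1−p)/p² = 2·0.333333 / 0.666667² = 1.500000

1.5000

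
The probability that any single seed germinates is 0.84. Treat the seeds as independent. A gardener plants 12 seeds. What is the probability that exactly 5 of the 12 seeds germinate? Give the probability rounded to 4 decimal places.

0.0009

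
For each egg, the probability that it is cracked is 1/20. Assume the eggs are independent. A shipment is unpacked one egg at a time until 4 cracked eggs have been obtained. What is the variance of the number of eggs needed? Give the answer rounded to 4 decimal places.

Y = total eggs until the fourth success; negative binomial with r=4, p=0.05.
Var(Y) = r(1−p)/p² = 4·0.95 / 0.05² = 1520.000000

1520.0000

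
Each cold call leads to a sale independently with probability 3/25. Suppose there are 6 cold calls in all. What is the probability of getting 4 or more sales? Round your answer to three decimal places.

X ~ Binomial(6, 0.12); P(X ≥ 4) = Σ C(6,k) p^k (1−p)^(6−k) over k:
  k=4: C(6,4)·0.12^4·0.88^2 = 0.00241
  k=5: C(6,5)·0.12^5·0.88^1 = 0.00013
  k=6: C(6,6)·0.12^6·0.88^0 = 0.00000
Total = 0.00254

0.003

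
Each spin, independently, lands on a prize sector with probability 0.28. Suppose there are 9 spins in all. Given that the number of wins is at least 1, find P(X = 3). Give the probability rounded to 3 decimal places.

0.271

X ~ Binomial(9, 0.28). Want P(X=3 | X≥1) = P(X=3) / P(X≥1).
P(X=3) = C(9,3)·0.28^3·0.72^6 = 0.25689
P(X≥1) = 1 − 0.05200 = 0.94800
Ratio = 0.25689 / 0.94800 = 0.27098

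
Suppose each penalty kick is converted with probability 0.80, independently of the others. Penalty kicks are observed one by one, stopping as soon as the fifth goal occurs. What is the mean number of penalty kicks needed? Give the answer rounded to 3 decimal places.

6.250

Y = total penalty kicks until the fifth success; negative binomial with r=5, p=0.80.
E[Y] = r / p = 5 / 0.80 = 6.25000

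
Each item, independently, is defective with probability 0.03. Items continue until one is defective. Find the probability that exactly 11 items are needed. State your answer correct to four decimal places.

Geometric (trials to first success), p = 0.03.
P(Y = 11) = (1−p)^10 · p = 0.73742 · 0.03 = 0.022123

0.0221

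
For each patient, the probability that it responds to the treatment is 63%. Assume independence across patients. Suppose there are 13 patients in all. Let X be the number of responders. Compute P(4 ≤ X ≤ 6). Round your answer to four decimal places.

X ~ Binomial(13, 0.63); P(4 ≤ X ≤ 6) = Σ C(13,k) p^k (1−p)^(13−k) over k:
  k=4: C(13,4)·0.63^4·0.37^9 = 0.014638
  k=5: C(13,5)·0.63^5·0.37^8 = 0.044864
  k=6: C(13,6)·0.63^6·0.37^7 = 0.101853
Total = 0.161354

0.1614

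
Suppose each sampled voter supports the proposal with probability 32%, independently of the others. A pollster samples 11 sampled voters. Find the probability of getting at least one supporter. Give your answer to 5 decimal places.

0.98563

P(at least one) = 1 − P(none) = 1 − (1 − 0.32)^11
= 1 − 0.0143747 = 0.9856253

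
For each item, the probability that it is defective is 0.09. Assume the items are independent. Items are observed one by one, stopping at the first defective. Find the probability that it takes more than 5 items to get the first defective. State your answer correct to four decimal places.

Y = number of items to the first success; geometric, p = 0.09.
P(Y > 5) = P(first 5 all fail) = (1−p)^5 = 0.624032

0.6240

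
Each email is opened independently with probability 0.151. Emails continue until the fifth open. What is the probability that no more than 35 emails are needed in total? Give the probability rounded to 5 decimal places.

0.62549

Finishing within 35 emails ⇔ at least 5 successes in the first 35. With X ~ Binomial(35, 0.151), P(Y ≤ 35) = 1 − P(X ≤ 4).
  k=0: C(35,0)·0.151^0·0.849^35 = 0.0032491
  k=1: C(35,1)·0.151^1·0.849^34 = 0.0202258
  k=2: C(35,2)·0.151^2·0.849^33 = 0.0611540
  k=3: C(35,3)·0.151^3·0.849^32 = 0.1196428
  k=4: C(35,4)·0.151^4·0.849^31 = 0.1702338
1 − 0.3745056 = 0.6254944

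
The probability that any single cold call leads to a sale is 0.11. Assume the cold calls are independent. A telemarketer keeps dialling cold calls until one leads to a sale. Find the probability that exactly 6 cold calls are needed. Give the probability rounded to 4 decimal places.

Geometric (trials to first success), p = 0.11.
P(Y = 6) = (1−p)^5 · p = 0.55841 · 0.11 = 0.061425

0.0614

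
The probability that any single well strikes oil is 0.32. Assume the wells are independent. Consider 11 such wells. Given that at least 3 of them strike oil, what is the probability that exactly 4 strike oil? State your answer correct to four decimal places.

X ~ Binomial(11, 0.32). Want P(X=4 | X≥3) = P(X=4) / P(X≥3).
P(X=4) = C(11,4)·0.32^4·0.68^7 = 0.232636
P(X≥3) = 1 − 0.014375 − 0.074410 − 0.175083 = 0.736133
Ratio = 0.232636 / 0.736133 = 0.316024

0.3160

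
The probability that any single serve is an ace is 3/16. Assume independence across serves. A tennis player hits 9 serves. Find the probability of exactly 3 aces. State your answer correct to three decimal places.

0.159

X ~ Binomial(n=9, p=0.1875).
P(X=3) = C(9,3) · p^3 · (1−p)^6
= 84 · 0.0065918 · 0.2877 = 0.15930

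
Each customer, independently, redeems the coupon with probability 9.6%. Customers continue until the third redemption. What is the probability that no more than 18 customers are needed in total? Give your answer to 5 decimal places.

Finishing within 18 customers ⇔ at least 3 successes in the first 18. With X ~ Binomial(18, 0.096), P(Y ≤ 18) = 1 − P(X ≤ 2).
  k=0: C(18,0)·0.096^0·0.904^18 = 0.1625668
  k=1: C(18,1)·0.096^1·0.904^17 = 0.3107471
  k=2: C(18,2)·0.096^2·0.904^16 = 0.2804974
1 − 0.7538112 = 0.2461888

0.24619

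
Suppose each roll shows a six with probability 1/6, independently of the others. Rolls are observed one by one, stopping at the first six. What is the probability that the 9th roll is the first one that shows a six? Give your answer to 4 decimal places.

0.0388

Geometric (trials to first success), p = 0.166667.
P(Y = 9) = (1−p)^8 · p = 0.23257 · 0.166667 = 0.038761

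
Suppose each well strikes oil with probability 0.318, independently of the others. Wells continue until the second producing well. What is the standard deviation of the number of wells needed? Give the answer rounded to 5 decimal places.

3.67265

Y = total wells until the second success; negative binomial with r=2, p=0.318.
SD(Y) = √[r(1−p)/p²] = √(13.4883905) = 3.6726544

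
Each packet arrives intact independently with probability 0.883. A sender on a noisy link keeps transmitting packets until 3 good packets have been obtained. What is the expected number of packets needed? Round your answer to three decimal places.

Y = total packets until the third success; negative binomial with r=3, p=0.883.
E[Y] = r / p = 3 / 0.883 = 3.39751

3.398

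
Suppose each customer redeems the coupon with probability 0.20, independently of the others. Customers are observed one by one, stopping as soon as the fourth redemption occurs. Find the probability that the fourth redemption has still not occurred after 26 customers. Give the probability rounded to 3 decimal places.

Needing more than 26 customers ⇔ fewer than 4 successes in the first 26. With X ~ Binomial(26, 0.20), P(Y > 26) = P(X ≤ 3).
  k=0: C(26,0)·0.20^0·0.80^26 = 0.00302
  k=1: C(26,1)·0.20^1·0.80^25 = 0.01965
  k=2: C(26,2)·0.20^2·0.80^24 = 0.06139
  k=3: C(26,3)·0.20^3·0.80^23 = 0.12278
P(X ≤ 3) = 0.20684

0.207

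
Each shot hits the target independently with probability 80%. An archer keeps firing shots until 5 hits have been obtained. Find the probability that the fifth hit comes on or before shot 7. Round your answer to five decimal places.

Finishing within 7 shots ⇔ at least 5 successes in the first 7. With X ~ Binomial(7, 0.80), P(Y ≤ 7) = 1 − P(X ≤ 4).
  k=0: C(7,0)·0.80^0·0.20^7 = 0.0000128
  k=1: C(7,1)·0.80^1·0.20^6 = 0.0003584
  k=2: C(7,2)·0.80^2·0.20^5 = 0.0043008
  k=3: C(7,3)·0.80^3·0.20^4 = 0.0286720
  k=4: C(7,4)·0.80^4·0.20^3 = 0.1146880
1 − 0.1480320 = 0.8519680

0.85197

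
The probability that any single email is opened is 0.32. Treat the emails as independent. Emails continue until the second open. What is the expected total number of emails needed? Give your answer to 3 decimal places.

6.250

Y = total emails until the second success; negative binomial with r=2, p=0.32.
E[Y] = r / p = 2 / 0.32 = 6.25000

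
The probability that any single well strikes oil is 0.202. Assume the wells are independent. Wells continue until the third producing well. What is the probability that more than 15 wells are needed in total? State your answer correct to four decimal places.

Needing more than 15 wells ⇔ fewer than 3 successes in the first 15. With X ~ Binomial(15, 0.202), P(Y > 15) = P(X ≤ 2).
  k=0: C(15,0)·0.202^0·0.798^15 = 0.033888
  k=1: C(15,1)·0.202^1·0.798^14 = 0.128672
  k=2: C(15,2)·0.202^2·0.798^13 = 0.227997
P(X ≤ 2) = 0.390557

0.3906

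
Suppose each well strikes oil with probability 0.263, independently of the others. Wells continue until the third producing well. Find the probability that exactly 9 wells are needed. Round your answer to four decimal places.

Y = trial on which the third success occurs; negative binomial, r=3, p=0.263.
P(Y=9) = C(8,2) · p^3 · (1−p)^6
= 28 · 0.018191 · 0.16025 = 0.081626

0.0816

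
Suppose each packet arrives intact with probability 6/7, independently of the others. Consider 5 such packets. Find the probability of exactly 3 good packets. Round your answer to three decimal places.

0.129

X ~ Binomial(n=5, p=0.857143).
P(X=3) = C(5,3) · p^3 · (1−p)^2
= 10 · 0.62974 · 0.020408 = 0.12852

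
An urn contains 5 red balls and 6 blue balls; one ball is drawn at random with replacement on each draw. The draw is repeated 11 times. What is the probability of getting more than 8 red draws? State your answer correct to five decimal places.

0.01598

X ~ Binomial(11, 0.454545); P(X ≥ 9) = Σ C(11,k) p^k (1−p)^(11−k) over k:
  k=9: C(11,9)·0.454545^9·0.545455^2 = 0.0135543
  k=10: C(11,10)·0.454545^10·0.545455^1 = 0.0022590
  k=11: C(11,11)·0.454545^11·0.545455^0 = 0.0001711
Total = 0.0159844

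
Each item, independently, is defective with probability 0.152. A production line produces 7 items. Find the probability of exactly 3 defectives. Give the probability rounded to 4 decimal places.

0.0636

X ~ Binomial(n=7, p=0.152).
P(X=3) = C(7,3) · p^3 · (1−p)^4
= 35 · 0.0035118 · 0.51711 = 0.063560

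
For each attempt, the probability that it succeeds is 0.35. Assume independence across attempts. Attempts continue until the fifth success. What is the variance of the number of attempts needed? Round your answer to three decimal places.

26.531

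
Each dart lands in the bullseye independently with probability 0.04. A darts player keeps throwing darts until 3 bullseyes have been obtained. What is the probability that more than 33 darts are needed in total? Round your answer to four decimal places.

0.8558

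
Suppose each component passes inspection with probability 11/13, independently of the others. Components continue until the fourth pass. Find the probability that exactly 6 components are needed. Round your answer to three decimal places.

0.121

Y = trial on which the fourth success occurs; negative binomial, r=4, p=0.846154.
P(Y=6) = C(5,3) · p^4 · (1−p)^2
= 10 · 0.51262 · 0.023669 = 0.12133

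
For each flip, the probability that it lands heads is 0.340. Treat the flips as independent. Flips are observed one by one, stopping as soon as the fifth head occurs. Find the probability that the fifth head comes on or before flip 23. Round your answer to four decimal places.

Finishing within 23 flips ⇔ at least 5 successes in the first 23. With X ~ Binomial(23, 0.34), P(Y ≤ 23) = 1 − P(X ≤ 4).
  k=0: C(23,0)·0.34^0·0.66^23 = 0.000071
  k=1: C(23,1)·0.34^1·0.66^22 = 0.000838
  k=2: C(23,2)·0.34^2·0.66^21 = 0.004748
  k=3: C(23,3)·0.34^3·0.66^20 = 0.017121
  k=4: C(23,4)·0.34^4·0.66^19 = 0.044100
1 − 0.066878 = 0.933122

0.9331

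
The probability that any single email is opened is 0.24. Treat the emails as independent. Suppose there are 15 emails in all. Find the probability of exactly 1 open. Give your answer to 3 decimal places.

0.077

X ~ Binomial(n=15, p=0.24).
P(X=1) = C(15,1) · p^1 · (1−p)^14
= 15 · 0.24 · 0.021448 = 0.07721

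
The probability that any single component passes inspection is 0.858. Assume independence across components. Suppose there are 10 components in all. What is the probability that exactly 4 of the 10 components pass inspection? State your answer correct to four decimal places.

0.0009

X ~ Binomial(n=10, p=0.858).
P(X=4) = C(10,4) · p^4 · (1−p)^6
= 210 · 0.54194 · 8.1984e-06 = 0.000933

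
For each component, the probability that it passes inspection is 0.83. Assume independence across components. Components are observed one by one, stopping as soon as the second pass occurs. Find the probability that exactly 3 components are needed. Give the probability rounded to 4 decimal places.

0.2342

Y = trial on which the second success occurs; negative binomial, r=2, p=0.83.
P(Y=3) = C(2,1) · p^2 · (1−p)^1
= 2 · 0.6889 · 0.17 = 0.234226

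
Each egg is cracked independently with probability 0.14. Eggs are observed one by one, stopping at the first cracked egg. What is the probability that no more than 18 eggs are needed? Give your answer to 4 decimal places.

Y = number of eggs to the first success; geometric, p = 0.14.
P(Y ≤ 18) = 1 − (1−p)^18 = 1 − 0.066217 = 0.933783

0.9338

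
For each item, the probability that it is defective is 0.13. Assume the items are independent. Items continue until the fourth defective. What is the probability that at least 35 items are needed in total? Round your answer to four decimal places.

0.3388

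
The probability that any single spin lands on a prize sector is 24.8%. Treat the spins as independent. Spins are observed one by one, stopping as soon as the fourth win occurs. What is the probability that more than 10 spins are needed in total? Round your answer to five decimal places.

0.78053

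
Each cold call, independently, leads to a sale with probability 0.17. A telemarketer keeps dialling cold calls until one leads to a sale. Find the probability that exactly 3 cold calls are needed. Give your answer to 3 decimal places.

Geometric (trials to first success), p = 0.17.
P(Y = 3) = (1−p)^2 · p = 0.6889 · 0.17 = 0.11711

0.117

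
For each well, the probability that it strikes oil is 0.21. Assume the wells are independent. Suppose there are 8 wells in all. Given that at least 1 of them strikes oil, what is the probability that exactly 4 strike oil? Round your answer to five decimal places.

0.06251

X ~ Binomial(8, 0.21). Want P(X=4 | X≥1) = P(X=4) / P(X≥1).
P(X=4) = C(8,4)·0.21^4·0.79^4 = 0.0530254
P(X≥1) = 1 − 0.1517109 = 0.8482891
Ratio = 0.0530254 / 0.8482891 = 0.0625086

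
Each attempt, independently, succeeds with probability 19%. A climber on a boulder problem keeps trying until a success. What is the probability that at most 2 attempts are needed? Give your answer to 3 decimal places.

0.344

Y = number of attempts to the first success; geometric, p = 0.19.
P(Y ≤ 2) = 1 − (1−p)^2 = 1 − 0.65610 = 0.34390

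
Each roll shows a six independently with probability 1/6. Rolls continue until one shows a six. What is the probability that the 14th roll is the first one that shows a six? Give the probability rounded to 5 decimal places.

0.01558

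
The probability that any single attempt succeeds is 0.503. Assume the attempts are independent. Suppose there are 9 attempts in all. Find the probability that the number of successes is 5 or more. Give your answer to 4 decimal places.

0.5074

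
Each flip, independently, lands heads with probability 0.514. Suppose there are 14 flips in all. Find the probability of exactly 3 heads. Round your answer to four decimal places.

0.0177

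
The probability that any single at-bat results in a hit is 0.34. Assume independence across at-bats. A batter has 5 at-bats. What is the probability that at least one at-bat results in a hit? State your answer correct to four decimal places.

0.8748

P(at least one) = 1 − P(none) = 1 − (1 − 0.34)^5
= 1 − 0.125233 = 0.874767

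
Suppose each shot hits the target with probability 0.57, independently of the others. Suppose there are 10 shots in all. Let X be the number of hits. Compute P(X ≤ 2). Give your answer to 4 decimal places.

X ~ Binomial(10, 0.57); P(X ≤ 2) = Σ C(10,k) p^k (1−p)^(10−k) over k:
  k=0: C(10,0)·0.57^0·0.43^10 = 0.000216
  k=1: C(10,1)·0.57^1·0.43^9 = 0.002865
  k=2: C(10,2)·0.57^2·0.43^8 = 0.017089
Total = 0.020170

0.0202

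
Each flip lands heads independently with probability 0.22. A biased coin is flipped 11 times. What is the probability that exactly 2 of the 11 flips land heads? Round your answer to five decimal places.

0.28449

X ~ Binomial(n=11, p=0.22).
P(X=2) = C(11,2) · p^2 · (1−p)^9
= 55 · 0.0484 · 0.10687 = 0.2844851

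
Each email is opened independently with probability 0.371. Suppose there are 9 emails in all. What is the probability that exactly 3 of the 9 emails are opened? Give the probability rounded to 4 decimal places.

0.2656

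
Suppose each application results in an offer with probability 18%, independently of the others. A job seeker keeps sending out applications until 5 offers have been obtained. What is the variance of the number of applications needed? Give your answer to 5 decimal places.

126.54321

Y = total applications until the fifth success; negative binomial with r=5, p=0.18.
Var(Y) = r(1−p)/p² = 5·0.82 / 0.18² = 126.5432099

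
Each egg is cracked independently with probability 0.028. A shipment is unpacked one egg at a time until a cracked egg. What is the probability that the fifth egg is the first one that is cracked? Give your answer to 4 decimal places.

Geometric (trials to first success), p = 0.028.
P(Y = 5) = (1−p)^4 · p = 0.89262 · 0.028 = 0.024993

0.0250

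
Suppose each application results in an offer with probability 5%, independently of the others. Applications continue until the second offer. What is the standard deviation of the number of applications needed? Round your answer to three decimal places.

27.568

Y = total applications until the second success; negative binomial with r=2, p=0.05.
SD(Y) = √[r(1−p)/p²] = √(760.00000) = 27.56810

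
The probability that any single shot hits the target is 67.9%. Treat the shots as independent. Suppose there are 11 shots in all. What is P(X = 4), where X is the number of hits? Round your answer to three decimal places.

0.025

X ~ Binomial(n=11, p=0.679).
P(X=4) = C(11,4) · p^4 · (1−p)^7
= 330 · 0.21256 · 0.00035118 = 0.02463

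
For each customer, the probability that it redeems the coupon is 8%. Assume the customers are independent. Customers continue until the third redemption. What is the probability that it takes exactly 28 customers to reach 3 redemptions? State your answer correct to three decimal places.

Y = trial on which the third success occurs; negative binomial, r=3, p=0.08.
P(Y=28) = C(27,2) · p^3 · (1−p)^25
= 351 · 0.000512 · 0.12436 = 0.02235

0.022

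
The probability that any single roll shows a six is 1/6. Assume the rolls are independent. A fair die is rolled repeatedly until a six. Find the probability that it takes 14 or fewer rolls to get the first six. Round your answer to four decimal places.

0.9221

Y = number of rolls to the first success; geometric, p = 0.166667.
P(Y ≤ 14) = 1 − (1−p)^14 = 1 − 0.077887 = 0.922113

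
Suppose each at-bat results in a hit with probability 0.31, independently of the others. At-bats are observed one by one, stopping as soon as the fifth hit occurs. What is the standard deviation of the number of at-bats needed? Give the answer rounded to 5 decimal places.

5.99167

Y = total at-bats until the fifth success; negative binomial with r=5, p=0.31.
SD(Y) = √[r(1−p)/p²] = √(35.9001041) = 5.9916696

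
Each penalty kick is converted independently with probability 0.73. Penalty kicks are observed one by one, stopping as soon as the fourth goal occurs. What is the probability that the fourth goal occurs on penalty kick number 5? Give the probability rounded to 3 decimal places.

0.307

Y = trial on which the fourth success occurs; negative binomial, r=4, p=0.73.
P(Y=5) = C(4,3) · p^4 · (1−p)^1
= 4 · 0.28398 · 0.27 = 0.30670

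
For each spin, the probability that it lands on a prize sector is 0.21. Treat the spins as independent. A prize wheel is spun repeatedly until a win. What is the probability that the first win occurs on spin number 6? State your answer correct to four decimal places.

Geometric (trials to first success), p = 0.21.
P(Y = 6) = (1−p)^5 · p = 0.30771 · 0.21 = 0.064618

0.0646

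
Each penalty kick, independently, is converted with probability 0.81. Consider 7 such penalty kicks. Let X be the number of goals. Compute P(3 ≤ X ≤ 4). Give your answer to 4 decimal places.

0.1276

X ~ Binomial(7, 0.81); P(3 ≤ X ≤ 4) = Σ C(7,k) p^k (1−p)^(7−k) over k:
  k=3: C(7,3)·0.81^3·0.19^4 = 0.024240
  k=4: C(7,4)·0.81^4·0.19^3 = 0.103340
Total = 0.127580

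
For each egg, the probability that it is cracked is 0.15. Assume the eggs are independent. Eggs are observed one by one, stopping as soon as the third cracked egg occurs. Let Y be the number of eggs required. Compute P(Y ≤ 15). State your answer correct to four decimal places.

0.3958

Finishing within 15 eggs ⇔ at least 3 successes in the first 15. With X ~ Binomial(15, 0.15), P(Y ≤ 15) = 1 − P(X ≤ 2).
  k=0: C(15,0)·0.15^0·0.85^15 = 0.087354
  k=1: C(15,1)·0.15^1·0.85^14 = 0.231232
  k=2: C(15,2)·0.15^2·0.85^13 = 0.285639
1 − 0.604225 = 0.395775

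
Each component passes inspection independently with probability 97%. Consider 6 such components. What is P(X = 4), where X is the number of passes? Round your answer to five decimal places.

0.01195

X ~ Binomial(n=6, p=0.97).
P(X=4) = C(6,4) · p^4 · (1−p)^2
= 15 · 0.88529 · 0.0009 = 0.0119515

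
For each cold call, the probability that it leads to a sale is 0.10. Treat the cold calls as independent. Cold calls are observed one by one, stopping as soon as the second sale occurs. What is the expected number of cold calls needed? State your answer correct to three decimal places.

20.000

Y = total cold calls until the second success; negative binomial with r=2, p=0.10.
E[Y] = r / p = 2 / 0.10 = 20.00000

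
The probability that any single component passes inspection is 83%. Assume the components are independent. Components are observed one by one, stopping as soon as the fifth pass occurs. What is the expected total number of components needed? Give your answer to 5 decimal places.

6.02410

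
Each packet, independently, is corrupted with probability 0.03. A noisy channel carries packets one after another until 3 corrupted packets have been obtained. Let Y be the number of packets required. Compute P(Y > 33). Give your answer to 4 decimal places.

Needing more than 33 packets ⇔ fewer than 3 successes in the first 33. With X ~ Binomial(33, 0.03), P(Y > 33) = P(X ≤ 2).
  k=0: C(33,0)·0.03^0·0.97^33 = 0.365988
  k=1: C(33,1)·0.03^1·0.97^32 = 0.373534
  k=2: C(33,2)·0.03^2·0.97^31 = 0.184842
P(X ≤ 2) = 0.924365

0.9244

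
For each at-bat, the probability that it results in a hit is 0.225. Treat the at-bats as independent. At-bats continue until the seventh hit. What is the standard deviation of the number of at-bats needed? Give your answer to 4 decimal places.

Y = total at-bats until the seventh success; negative binomial with r=7, p=0.225.
SD(Y) = √[r(1−p)/p²] = √(107.160494) = 10.351835

10.3518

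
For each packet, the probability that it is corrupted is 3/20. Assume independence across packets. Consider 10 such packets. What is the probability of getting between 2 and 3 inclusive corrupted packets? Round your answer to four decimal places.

X ~ Binomial(10, 0.15); P(2 ≤ X ≤ 3) = Σ C(10,k) p^k (1−p)^(10−k) over k:
  k=2: C(10,2)·0.15^2·0.85^8 = 0.275897
  k=3: C(10,3)·0.15^3·0.85^7 = 0.129834
Total = 0.405730

0.4057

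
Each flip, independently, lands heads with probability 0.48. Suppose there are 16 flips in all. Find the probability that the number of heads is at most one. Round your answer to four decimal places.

X ~ Binomial(16, 0.48); P(X ≤ 1) = Σ C(16,k) p^k (1−p)^(16−k) over k:
  k=0: C(16,0)·0.48^0·0.52^16 = 0.000029
  k=1: C(16,1)·0.48^1·0.52^15 = 0.000422
Total = 0.000451

0.0005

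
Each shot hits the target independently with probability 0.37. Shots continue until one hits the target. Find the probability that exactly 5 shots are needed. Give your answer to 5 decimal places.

0.05829

Geometric (trials to first success), p = 0.37.
P(Y = 5) = (1−p)^4 · p = 0.15753 · 0.37 = 0.0582860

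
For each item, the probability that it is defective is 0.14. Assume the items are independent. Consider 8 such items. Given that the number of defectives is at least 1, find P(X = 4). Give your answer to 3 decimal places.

0.021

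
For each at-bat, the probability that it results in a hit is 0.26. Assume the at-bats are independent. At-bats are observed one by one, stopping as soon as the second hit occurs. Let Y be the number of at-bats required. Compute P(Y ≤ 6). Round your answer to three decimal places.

Finishing within 6 at-bats ⇔ at least 2 successes in the first 6. With X ~ Binomial(6, 0.26), P(Y ≤ 6) = 1 − P(X ≤ 1).
  k=0: C(6,0)·0.26^0·0.74^6 = 0.16421
  k=1: C(6,1)·0.26^1·0.74^5 = 0.34617
1 − 0.51037 = 0.48963

0.490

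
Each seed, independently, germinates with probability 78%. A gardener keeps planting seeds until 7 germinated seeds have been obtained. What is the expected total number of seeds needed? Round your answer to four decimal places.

Y = total seeds until the seventh success; negative binomial with r=7, p=0.78.
E[Y] = r / p = 7 / 0.78 = 8.974359

8.9744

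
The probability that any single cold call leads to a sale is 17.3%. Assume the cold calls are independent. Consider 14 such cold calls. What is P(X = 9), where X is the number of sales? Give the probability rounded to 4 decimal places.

0.0001

X ~ Binomial(n=14, p=0.173).
P(X=9) = C(14,9) · p^9 · (1−p)^5
= 2002 · 1.3881e-07 · 0.38684 = 0.000107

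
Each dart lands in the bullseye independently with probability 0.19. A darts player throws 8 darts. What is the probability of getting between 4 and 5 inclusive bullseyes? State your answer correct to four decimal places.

X ~ Binomial(8, 0.19); P(4 ≤ X ≤ 5) = Σ C(8,k) p^k (1−p)^(8−k) over k:
  k=4: C(8,4)·0.19^4·0.81^4 = 0.039269
  k=5: C(8,5)·0.19^5·0.81^3 = 0.007369
Total = 0.046638

0.0466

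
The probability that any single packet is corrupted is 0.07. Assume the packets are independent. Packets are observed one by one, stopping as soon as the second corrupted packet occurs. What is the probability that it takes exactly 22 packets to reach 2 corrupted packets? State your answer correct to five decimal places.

Y = trial on which the second success occurs; negative binomial, r=2, p=0.07.
P(Y=22) = C(21,1) · p^2 · (1−p)^20
= 21 · 0.0049 · 0.23424 = 0.0241032

0.02410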